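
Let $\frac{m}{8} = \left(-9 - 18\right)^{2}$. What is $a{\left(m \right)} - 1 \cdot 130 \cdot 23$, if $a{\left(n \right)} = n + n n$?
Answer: $34015066$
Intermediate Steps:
$m = 5832$ ($m = 8 \left(-9 - 18\right)^{2} = 8 \left(-27\right)^{2} = 8 \cdot 729 = 5832$)
$a{\left(n \right)} = n + n^{2}$
$a{\left(m \right)} - 1 \cdot 130 \cdot 23 = 5832 \left(1 + 5832\right) - 1 \cdot 130 \cdot 23 = 5832 \cdot 5833 - 130 \cdot 23 = 34018056 - 2990 = 34015066$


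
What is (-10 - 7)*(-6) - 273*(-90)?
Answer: 24672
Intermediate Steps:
(-10 - 7)*(-6) - 273*(-90) = -17*(-6) + 24570 = 102 + 24570 = 24672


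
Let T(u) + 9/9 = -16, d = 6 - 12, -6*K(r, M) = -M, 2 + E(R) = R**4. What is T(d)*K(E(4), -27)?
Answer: 153/2 ≈ 76.500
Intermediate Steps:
E(R) = -2 + R**4
K(r, M) = M/6 (K(r, M) = -(-1)*M/6 = M/6)
d = -6
T(u) = -17 (T(u) = -1 - 16 = -17)
T(d)*K(E(4), -27) = -17*(-27)/6 = -17*(-9/2) = 153/2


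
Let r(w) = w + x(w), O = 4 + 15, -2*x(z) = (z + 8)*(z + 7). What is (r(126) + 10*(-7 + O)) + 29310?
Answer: 20645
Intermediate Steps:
x(z) = -(7 + z)*(8 + z)/2 (x(z) = -(z + 8)*(z + 7)/2 = -(8 + z)*(7 + z)/2 = -(7 + z)*(8 + z)/2)
O = 19
r(w) = -28 - 13*w/2 - w²/2 (r(w) = w + (-28 - 15*w/2 - w²/2) = -28 - 13*w/2 - w²/2)
(r(126) + 10*(-7 + O)) + 29310 = ((-28 - 13/2*126 - ½*126²) + 10*(-7 + 19)) + 29310 = ((-28 - 819 - ½*15876) + 10*12) + 29310 = ((-28 - 819 - 7938) + 120) + 29310 = (-8785 + 120) + 29310 = -8665 + 29310 = 20645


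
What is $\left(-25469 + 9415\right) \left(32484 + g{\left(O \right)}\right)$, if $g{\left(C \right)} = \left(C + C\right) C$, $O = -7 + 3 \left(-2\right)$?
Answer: $-526924388$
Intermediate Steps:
$O = -13$ ($O = -7 - 6 = -13$)
$g{\left(C \right)} = 2 C^{2}$ ($g{\left(C \right)} = 2 C C = 2 C^{2}$)
$\left(-25469 + 9415\right) \left(32484 + g{\left(O \right)}\right) = \left(-25469 + 9415\right) \left(32484 + 2 \left(-13\right)^{2}\right) = - 16054 \left(32484 + 2 \cdot 169\right) = - 16054 \left(32484 + 338\right) = \left(-16054\right) 32822 = -526924388$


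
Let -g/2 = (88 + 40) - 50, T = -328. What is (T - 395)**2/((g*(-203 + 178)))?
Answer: 174243/1300 ≈ 134.03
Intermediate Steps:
g = -156 (g = -2*((88 + 40) - 50) = -2*(128 - 50) = -2*78 = -156)
(T - 395)**2/((g*(-203 + 178))) = (-328 - 395)**2/((-156*(-203 + 178))) = (-723)**2/((-156*(-25))) = 522729/3900 = 522729*(1/3900) = 174243/1300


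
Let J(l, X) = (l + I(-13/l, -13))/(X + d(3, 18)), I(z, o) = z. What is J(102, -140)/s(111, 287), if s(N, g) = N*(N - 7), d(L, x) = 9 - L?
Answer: -10391/157783392 ≈ -6.5856e-5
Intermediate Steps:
s(N, g) = N*(-7 + N)
J(l, X) = (l - 13/l)/(6 + X) (J(l, X) = (l - 13/l)/(X + (9 - 1*3)) = (l - 13/l)/(X + (9 - 3)) = (l - 13/l)/(X + 6) = (l - 13/l)/(6 + X))
J(102, -140)/s(111, 287) = ((-13 + 102²)/(102*(6 - 140)))/((111*(-7 + 111))) = ((1/102)*(-13 + 10404)/(-134))/((111*104)) = ((1/102)*(-1/134)*10391)/11544 = -10391/13668*1/11544 = -10391/157783392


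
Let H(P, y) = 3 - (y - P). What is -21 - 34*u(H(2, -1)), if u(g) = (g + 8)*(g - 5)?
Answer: -497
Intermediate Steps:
H(P, y) = 3 + P - y (H(P, y) = 3 + (P - y) = 3 + P - y)
u(g) = (-5 + g)*(8 + g) (u(g) = (8 + g)*(-5 + g) = (-5 + g)*(8 + g))
-21 - 34*u(H(2, -1)) = -21 - 34*(-40 + (3 + 2 - 1*(-1))² + 3*(3 + 2 - 1*(-1))) = -21 - 34*(-40 + (3 + 2 + 1)² + 3*(3 + 2 + 1)) = -21 - 34*(-40 + 6² + 3*6) = -21 - 34*(-40 + 36 + 18) = -21 - 34*14 = -21 - 476 = -497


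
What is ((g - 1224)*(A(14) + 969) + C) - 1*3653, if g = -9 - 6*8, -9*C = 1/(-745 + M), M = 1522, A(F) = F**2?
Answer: -10461653875/6993 ≈ -1.4960e+6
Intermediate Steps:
C = -1/6993 (C = -1/(9*(-745 + 1522)) = -1/9/777 = -1/9*1/777 = -1/6993 ≈ -0.00014300)
g = -57 (g = -9 - 48 = -57)
((g - 1224)*(A(14) + 969) + C) - 1*3653 = ((-57 - 1224)*(14**2 + 969) - 1/6993) - 1*3653 = (-1281*(196 + 969) - 1/6993) - 3653 = (-1281*1165 - 1/6993) - 3653 = (-1492365 - 1/6993) - 3653 = -10436108446/6993 - 3653 = -10461653875/6993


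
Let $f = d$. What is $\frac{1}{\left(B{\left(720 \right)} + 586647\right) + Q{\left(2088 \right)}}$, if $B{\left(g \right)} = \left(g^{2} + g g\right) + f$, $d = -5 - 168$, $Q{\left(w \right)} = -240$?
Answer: $\frac{1}{1623034} \approx 6.1613 \cdot 10^{-7}$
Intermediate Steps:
$d = -173$ ($d = -5 - 168 = -173$)
$f = -173$
$B{\left(g \right)} = -173 + 2 g^{2}$ ($B{\left(g \right)} = \left(g^{2} + g g\right) - 173 = \left(g^{2} + g^{2}\right) - 173 = 2 g^{2} - 173 = -173 + 2 g^{2}$)
$\frac{1}{\left(B{\left(720 \right)} + 586647\right) + Q{\left(2088 \right)}} = \frac{1}{\left(\left(-173 + 2 \cdot 720^{2}\right) + 586647\right) - 240} = \frac{1}{\left(\left(-173 + 2 \cdot 518400\right) + 586647\right) - 240} = \frac{1}{\left(\left(-173 + 1036800\right) + 586647\right) - 240} = \frac{1}{\left(1036627 + 586647\right) - 240} = \frac{1}{1623274 - 240} = \frac{1}{1623034}$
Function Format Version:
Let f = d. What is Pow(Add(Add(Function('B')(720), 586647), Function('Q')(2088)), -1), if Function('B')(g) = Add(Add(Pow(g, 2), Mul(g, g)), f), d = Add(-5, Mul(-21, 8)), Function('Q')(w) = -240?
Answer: Rational(1, 1623034) ≈ 6.1613e-7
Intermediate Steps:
d = -173 (d = Add(-5, -168) = -173)
f = -173
Function('B')(g) = Add(-173, Mul(2, Pow(g, 2))) (Function('B')(g) = Add(Add(Pow(g, 2), Mul(g, g)), -173) = Add(Add(Pow(g, 2), Pow(g, 2)), -173) = Add(Mul(2, Pow(g, 2)), -173) = Add(-173, Mul(2, Pow(g, 2))))
Pow(Add(Add(Function('B')(720), 586647), Function('Q')(2088)), -1) = Pow(Add(Add(Add(-173, Mul(2, Pow(720, 2))), 586647), -240), -1) = Pow(Add(Add(Add(-173, Mul(2, 518400)), 586647), -240), -1) = Pow(Add(Add(Add(-173, 1036800), 586647), -240), -1) = Pow(Add(Add(1036627, 586647), -240), -1) = Pow(Add(1623274, -240), -1) = Pow(1623034, -1) = Rational(1, 1623034)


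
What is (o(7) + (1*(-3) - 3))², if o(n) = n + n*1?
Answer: 64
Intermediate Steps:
o(n) = 2*n (o(n) = n + n = 2*n)
(o(7) + (1*(-3) - 3))² = (2*7 + (1*(-3) - 3))² = (14 + (-3 - 3))² = (14 - 6)² = 8² = 64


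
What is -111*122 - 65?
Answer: -13607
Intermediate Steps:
-111*122 - 65 = -13542 - 65 = -13607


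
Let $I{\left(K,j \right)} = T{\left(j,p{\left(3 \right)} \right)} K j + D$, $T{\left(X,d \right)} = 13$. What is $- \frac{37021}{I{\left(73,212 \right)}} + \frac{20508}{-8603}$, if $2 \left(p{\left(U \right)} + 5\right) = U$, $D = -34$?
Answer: $- \frac{4443757895}{1730527862} \approx -2.5679$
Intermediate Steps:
$p{\left(U \right)} = -5 + \frac{U}{2}$
$I{\left(K,j \right)} = -34 + 13 K j$ ($I{\left(K,j \right)} = 13 K j - 34 = -34 + 13 K j$)
$- \frac{37021}{I{\left(73,212 \right)}} + \frac{20508}{-8603} = - \frac{37021}{-34 + 13 \cdot 73 \cdot 212} + \frac{20508}{-8603} = - \frac{37021}{-34 + 201188} + 20508 \left(- \frac{1}{8603}\right) = - \frac{37021}{201154} - \frac{20508}{8603} = - \frac{4443757895}{1730527862}$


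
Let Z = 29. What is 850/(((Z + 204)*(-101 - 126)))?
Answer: -850/52891 ≈ -0.016071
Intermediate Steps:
850/(((Z + 204)*(-101 - 126))) = 850/(((29 + 204)*(-101 - 126))) = 850/((233*(-227))) = 850/(-52891) = 850*(-1/52891) = -850/52891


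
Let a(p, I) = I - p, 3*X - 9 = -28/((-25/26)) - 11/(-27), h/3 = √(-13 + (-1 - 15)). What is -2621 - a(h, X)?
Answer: -5333531/2025 + 3*I*√29 ≈ -2633.8 + 16.155*I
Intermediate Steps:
h = 3*I*√29 (h = 3*√(-13 + (-1 - 15)) = 3*√(-13 - 16) = 3*√(-29) = 3*(I*√29) = 3*I*√29 ≈ 16.155*I)
X = 26006/2025 (X = 3 + (-28/((-25/26)) - 11/(-27))/3 = 3 + (-28/((-25*1/26)) - 11*(-1/27))/3 = 3 + (-28/(-25/26) + 11/27)/3 = 3 + (-28*(-26/25) + 11/27)/3 = 3 + (728/25 + 11/27)/3 = 3 + (⅓)*(19931/675) = 3 + 19931/2025 = 26006/2025 ≈ 12.842)
-2621 - a(h, X) = -2621 - (26006/2025 - 3*I*√29) = -2621 + (-26006/2025 + 3*I*√29) = -5333531/2025 + 3*I*√29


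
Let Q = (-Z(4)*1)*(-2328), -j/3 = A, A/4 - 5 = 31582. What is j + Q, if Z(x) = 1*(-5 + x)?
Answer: -381372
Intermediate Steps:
Z(x) = -5 + x
A = 126348 (A = 20 + 4*31582 = 20 + 126328 = 126348)
j = -379044 (j = -3*126348 = -379044)
Q = -2328 (Q = (-(-5 + 4)*1)*(-2328) = (-1*(-1)*1)*(-2328) = (1*1)*(-2328) = 1*(-2328) = -2328)
j + Q = -379044 - 2328 = -381372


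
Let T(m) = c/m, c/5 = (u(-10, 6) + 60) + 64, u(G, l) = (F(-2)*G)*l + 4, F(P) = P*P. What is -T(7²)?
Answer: 80/7 ≈ 11.429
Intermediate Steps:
F(P) = P²
u(G, l) = 4 + 4*G*l (u(G, l) = ((-2)²*G)*l + 4 = (4*G)*l + 4 = 4*G*l + 4 = 4 + 4*G*l)
c = -560 (c = 5*(((4 + 4*(-10)*6) + 60) + 64) = 5*(((4 - 240) + 60) + 64) = 5*((-236 + 60) + 64) = 5*(-176 + 64) = 5*(-112) = -560)
T(m) = -560/m
-T(7²) = -(-560)/(7²) = -(-560)/49 = -1*(-80/7) = 80/7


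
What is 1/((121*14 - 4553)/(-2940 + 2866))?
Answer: 74/2859 ≈ 0.025883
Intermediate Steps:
1/((121*14 - 4553)/(-2940 + 2866)) = 1/((1694 - 4553)/(-74)) = 1/(-2859*(-1/74)) = 1/(2859/74) = 74/2859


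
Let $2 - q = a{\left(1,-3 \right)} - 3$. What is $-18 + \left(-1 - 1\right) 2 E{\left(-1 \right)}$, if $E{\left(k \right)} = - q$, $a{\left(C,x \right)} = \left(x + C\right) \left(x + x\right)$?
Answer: $-46$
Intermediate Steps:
$a{\left(C,x \right)} = 2 x \left(C + x\right)$ ($a{\left(C,x \right)} = \left(C + x\right) 2 x = 2 x \left(C + x\right)$)
$q = -7$ ($q = 2 - \left(2 \left(-3\right) \left(1 - 3\right) - 3\right) = 2 - \left(2 \left(-3\right) \left(-2\right) - 3\right) = 2 - \left(12 - 3\right) = 2 - 9 = -7$)
$E{\left(k \right)} = 7$ ($E{\left(k \right)} = \left(-1\right) \left(-7\right) = 7$)
$-18 + \left(-1 - 1\right) 2 E{\left(-1 \right)} = -18 + \left(-1 - 1\right) 2 \cdot 7 = -18 + \left(-2\right) 2 \cdot 7 = -18 - 28 = -46$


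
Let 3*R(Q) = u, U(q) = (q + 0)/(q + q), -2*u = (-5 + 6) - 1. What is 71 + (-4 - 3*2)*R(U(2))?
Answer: 71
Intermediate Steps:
u = 0 (u = -((-5 + 6) - 1)/2 = -(1 - 1)/2 = -½*0 = 0)
U(q) = ½ (U(q) = q/((2*q)) = q*(1/(2*q)) = ½)
R(Q) = 0 (R(Q) = (⅓)*0 = 0)
71 + (-4 - 3*2)*R(U(2)) = 71 + (-4 - 3*2)*0 = 71 + (-4 - 6)*0 = 71 - 10*0 = 71 + 0 = 71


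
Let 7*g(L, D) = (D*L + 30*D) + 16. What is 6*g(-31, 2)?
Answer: 12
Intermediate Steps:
g(L, D) = 16/7 + 30*D/7 + D*L/7 (g(L, D) = ((D*L + 30*D) + 16)/7 = ((30*D + D*L) + 16)/7 = (16 + 30*D + D*L)/7 = 16/7 + 30*D/7 + D*L/7)
6*g(-31, 2) = 6*(16/7 + (30/7)*2 + (1/7)*2*(-31)) = 6*(16/7 + 60/7 - 62/7) = 6*2 = 12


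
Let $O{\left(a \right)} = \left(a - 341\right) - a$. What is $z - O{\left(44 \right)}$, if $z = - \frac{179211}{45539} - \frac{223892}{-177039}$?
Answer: $\frac{87989404120}{260070291} \approx 338.33$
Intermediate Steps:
$O{\left(a \right)} = -341$ ($O{\left(a \right)} = \left(-341 + a\right) - a = -341$)
$z = - \frac{694565111}{260070291}$ ($z = \left(-179211\right) \frac{1}{45539} - - \frac{223892}{177039} = - \frac{5781}{1469} + \frac{223892}{177039} = - \frac{694565111}{260070291} \approx -2.6707$)
$z - O{\left(44 \right)} = - \frac{694565111}{260070291} - -341 = - \frac{694565111}{260070291} + 341 = \frac{87989404120}{260070291}$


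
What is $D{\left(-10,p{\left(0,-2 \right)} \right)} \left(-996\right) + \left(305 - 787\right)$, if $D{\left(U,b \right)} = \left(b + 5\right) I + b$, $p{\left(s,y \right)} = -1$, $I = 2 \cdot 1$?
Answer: $-7454$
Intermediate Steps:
$I = 2$
$D{\left(U,b \right)} = 10 + 3 b$ ($D{\left(U,b \right)} = \left(b + 5\right) 2 + b = \left(5 + b\right) 2 + b = \left(10 + 2 b\right) + b = 10 + 3 b$)
$D{\left(-10,p{\left(0,-2 \right)} \right)} \left(-996\right) + \left(305 - 787\right) = \left(10 + 3 \left(-1\right)\right) \left(-996\right) + \left(305 - 787\right) = \left(10 - 3\right) \left(-996\right) + \left(305 - 787\right) = 7 \left(-996\right) - 482 = -6972 - 482 = -7454$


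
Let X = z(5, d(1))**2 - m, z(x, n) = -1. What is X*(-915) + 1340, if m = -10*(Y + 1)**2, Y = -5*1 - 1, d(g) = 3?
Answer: -228325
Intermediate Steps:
Y = -6 (Y = -5 - 1 = -6)
m = -250 (m = -10*(-6 + 1)**2 = -10*(-5)**2 = -10*25 = -250)
X = 251 (X = (-1)**2 - 1*(-250) = 1 + 250 = 251)
X*(-915) + 1340 = 251*(-915) + 1340 = -229665 + 1340 = -228325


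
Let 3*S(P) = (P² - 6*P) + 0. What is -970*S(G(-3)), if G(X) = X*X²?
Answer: -288090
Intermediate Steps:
G(X) = X³
S(P) = -2*P + P²/3 (S(P) = ((P² - 6*P) + 0)/3 = (P² - 6*P)/3 = -2*P + P²/3)
-970*S(G(-3)) = -970*(-3)³*(-6 + (-3)³)/3 = -970*(-27)*(-6 - 27)/3 = -970*(-27)*(-33)/3 = -970*297 = -288090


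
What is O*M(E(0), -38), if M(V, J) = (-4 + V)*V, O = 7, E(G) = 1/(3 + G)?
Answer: -77/9 ≈ -8.5556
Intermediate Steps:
M(V, J) = V*(-4 + V)
O*M(E(0), -38) = 7*((-4 + 1/(3 + 0))/(3 + 0)) = 7*((-4 + 1/3)/3) = 7*((-4 + ⅓)/3) = 7*((⅓)*(-11/3)) = 7*(-11/9) = -77/9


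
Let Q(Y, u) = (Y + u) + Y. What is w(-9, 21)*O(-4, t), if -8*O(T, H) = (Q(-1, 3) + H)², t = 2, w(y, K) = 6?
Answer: -27/4 ≈ -6.7500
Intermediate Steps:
Q(Y, u) = u + 2*Y
O(T, H) = -(1 + H)²/8 (O(T, H) = -((3 + 2*(-1)) + H)²/8 = -((3 - 2) + H)²/8 = -(1 + H)²/8)
w(-9, 21)*O(-4, t) = 6*(-(1 + 2)²/8) = 6*(-⅛*3²) = 6*(-⅛*9) = 6*(-9/8) = -27/4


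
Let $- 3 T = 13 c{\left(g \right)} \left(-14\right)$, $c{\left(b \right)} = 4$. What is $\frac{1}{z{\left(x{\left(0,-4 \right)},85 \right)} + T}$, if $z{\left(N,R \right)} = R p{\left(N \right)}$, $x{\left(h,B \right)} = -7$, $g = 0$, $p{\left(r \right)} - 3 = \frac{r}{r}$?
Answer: $\frac{3}{1748} \approx 0.0017162$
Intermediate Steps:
$p{\left(r \right)} = 4$ ($p{\left(r \right)} = 3 + \frac{r}{r} = 3 + 1 = 4$)
$z{\left(N,R \right)} = 4 R$ ($z{\left(N,R \right)} = R 4 = 4 R$)
$T = \frac{728}{3}$ ($T = - \frac{13 \cdot 4 \left(-14\right)}{3} = - \frac{52 \left(-14\right)}{3} = \left(- \frac{1}{3}\right) \left(-728\right) = \frac{728}{3} \approx 242.67$)
$\frac{1}{z{\left(x{\left(0,-4 \right)},85 \right)} + T} = \frac{1}{4 \cdot 85 + \frac{728}{3}} = \frac{1}{340 + \frac{728}{3}} = \frac{1}{\frac{1748}{3}} = \frac{3}{1748}$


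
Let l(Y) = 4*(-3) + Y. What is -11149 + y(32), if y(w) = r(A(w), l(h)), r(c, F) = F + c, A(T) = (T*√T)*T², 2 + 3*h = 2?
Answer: -11161 + 131072*√2 ≈ 1.7420e+5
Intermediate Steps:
h = 0 (h = -⅔ + (⅓)*2 = -⅔ + ⅔ = 0)
A(T) = T^(7/2) (A(T) = T^(3/2)*T² = T^(7/2))
l(Y) = -12 + Y
y(w) = -12 + w^(7/2) (y(w) = (-12 + 0) + w^(7/2) = -12 + w^(7/2))
-11149 + y(32) = -11149 + (-12 + 32^(7/2)) = -11149 + (-12 + 131072*√2) = -11161 + 131072*√2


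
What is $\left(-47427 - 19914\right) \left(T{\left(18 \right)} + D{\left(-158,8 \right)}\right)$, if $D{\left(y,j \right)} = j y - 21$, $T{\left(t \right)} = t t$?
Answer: $64714701$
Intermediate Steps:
$T{\left(t \right)} = t^{2}$
$D{\left(y,j \right)} = -21 + j y$
$\left(-47427 - 19914\right) \left(T{\left(18 \right)} + D{\left(-158,8 \right)}\right) = \left(-47427 - 19914\right) \left(18^{2} + \left(-21 + 8 \left(-158\right)\right)\right) = - 67341 \left(324 - 1285\right) = \left(-67341\right) \left(-961\right) = 64714701$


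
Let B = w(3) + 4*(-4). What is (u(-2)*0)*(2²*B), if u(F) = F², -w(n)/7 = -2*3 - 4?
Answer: 0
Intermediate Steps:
w(n) = 70 (w(n) = -7*(-2*3 - 4) = -7*(-6 - 4) = -7*(-10) = 70)
B = 54 (B = 70 + 4*(-4) = 70 - 16 = 54)
(u(-2)*0)*(2²*B) = ((-2)²*0)*(2²*54) = (4*0)*(4*54) = 0*216 = 0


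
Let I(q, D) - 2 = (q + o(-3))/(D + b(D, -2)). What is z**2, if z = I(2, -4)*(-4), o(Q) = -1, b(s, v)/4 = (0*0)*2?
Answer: 49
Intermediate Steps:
b(s, v) = 0 (b(s, v) = 4*((0*0)*2) = 4*(0*2) = 4*0 = 0)
I(q, D) = 2 + (-1 + q)/D (I(q, D) = 2 + (q - 1)/(D + 0) = 2 + (-1 + q)/D)
z = -7 (z = ((-1 + 2 + 2*(-4))/(-4))*(-4) = -(-1 + 2 - 8)/4*(-4) = -1/4*(-7)*(-4) = (7/4)*(-4) = -7)
z**2 = (-7)**2 = 49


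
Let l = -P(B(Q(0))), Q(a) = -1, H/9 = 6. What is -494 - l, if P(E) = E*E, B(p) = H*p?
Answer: 2422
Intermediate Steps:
H = 54 (H = 9*6 = 54)
B(p) = 54*p
P(E) = E²
l = -2916 (l = -(54*(-1))² = -1*(-54)² = -1*2916 = -2916)
-494 - l = -494 - 1*(-2916) = -494 + 2916 = 2422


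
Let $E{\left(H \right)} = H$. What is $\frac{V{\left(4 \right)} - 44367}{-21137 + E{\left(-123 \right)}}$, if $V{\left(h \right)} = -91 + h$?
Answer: $\frac{22227}{10630} \approx 2.091$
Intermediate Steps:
$\frac{V{\left(4 \right)} - 44367}{-21137 + E{\left(-123 \right)}} = \frac{\left(-91 + 4\right) - 44367}{-21137 - 123} = \frac{-87 - 44367}{-21260} = \left(-44454\right) \left(- \frac{1}{21260}\right) = \frac{22227}{10630}$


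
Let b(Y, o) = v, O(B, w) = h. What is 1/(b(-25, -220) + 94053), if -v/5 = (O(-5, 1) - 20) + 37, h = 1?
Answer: 1/93963 ≈ 1.0642e-5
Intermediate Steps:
O(B, w) = 1
v = -90 (v = -5*((1 - 20) + 37) = -5*(-19 + 37) = -5*18 = -90)
b(Y, o) = -90
1/(b(-25, -220) + 94053) = 1/(-90 + 94053) = 1/93963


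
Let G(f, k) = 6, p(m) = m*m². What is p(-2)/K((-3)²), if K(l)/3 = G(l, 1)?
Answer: -4/9 ≈ -0.44444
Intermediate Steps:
p(m) = m³
K(l) = 18 (K(l) = 3*6 = 18)
p(-2)/K((-3)²) = (-2)³/18 = -8*1/18 = -4/9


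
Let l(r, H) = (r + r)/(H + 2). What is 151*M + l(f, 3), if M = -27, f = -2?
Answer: -20389/5 ≈ -4077.8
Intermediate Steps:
l(r, H) = 2*r/(2 + H) (l(r, H) = (2*r)/(2 + H) = 2*r/(2 + H))
151*M + l(f, 3) = 151*(-27) + 2*(-2)/(2 + 3) = -4077 + 2*(-2)/5 = -4077 + 2*(-2)*(1/5) = -4077 - 4/5 = -20389/5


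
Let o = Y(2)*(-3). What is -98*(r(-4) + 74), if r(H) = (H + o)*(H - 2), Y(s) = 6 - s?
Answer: -16660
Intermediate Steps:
o = -12 (o = (6 - 1*2)*(-3) = (6 - 2)*(-3) = 4*(-3) = -12)
r(H) = (-12 + H)*(-2 + H) (r(H) = (H - 12)*(H - 2) = (-12 + H)*(-2 + H))
-98*(r(-4) + 74) = -98*((24 + (-4)² - 14*(-4)) + 74) = -98*((24 + 16 + 56) + 74) = -98*(96 + 74) = -98*170 = -16660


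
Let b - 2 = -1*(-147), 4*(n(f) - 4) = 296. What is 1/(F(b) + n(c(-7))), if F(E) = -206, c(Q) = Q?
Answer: -1/128 ≈ -0.0078125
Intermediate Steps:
n(f) = 78 (n(f) = 4 + (1/4)*296 = 4 + 74 = 78)
b = 149 (b = 2 - 1*(-147) = 2 + 147 = 149)
1/(F(b) + n(c(-7))) = 1/(-206 + 78) = 1/(-128) = -1/128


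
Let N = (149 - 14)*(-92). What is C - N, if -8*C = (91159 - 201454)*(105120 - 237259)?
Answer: -14574171645/8 ≈ -1.8218e+9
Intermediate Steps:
N = -12420 (N = 135*(-92) = -12420)
C = -14574271005/8 (C = -(91159 - 201454)*(105120 - 237259)/8 = -(-110295)*(-132139)/8 = -⅛*14574271005 = -14574271005/8 ≈ -1.8218e+9)
C - N = -14574271005/8 - 1*(-12420) = -14574271005/8 + 12420 = -14574171645/8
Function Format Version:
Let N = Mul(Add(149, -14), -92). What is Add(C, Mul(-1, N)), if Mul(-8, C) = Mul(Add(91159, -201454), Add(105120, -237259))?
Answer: Rational(-14574171645, 8) ≈ -1.8218e+9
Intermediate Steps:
N = -12420 (N = Mul(135, -92) = -12420)
C = Rational(-14574271005, 8) (C = Mul(Rational(-1, 8), Mul(Add(91159, -201454), Add(105120, -237259))) = Mul(Rational(-1, 8), Mul(-110295, -132139)) = Mul(Rational(-1, 8), 14574271005) = Rational(-14574271005, 8) ≈ -1.8218e+9)
Add(C, Mul(-1, N)) = Add(Rational(-14574271005, 8), Mul(-1, -12420)) = Add(Rational(-14574271005, 8), 12420) = Rational(-14574171645, 8)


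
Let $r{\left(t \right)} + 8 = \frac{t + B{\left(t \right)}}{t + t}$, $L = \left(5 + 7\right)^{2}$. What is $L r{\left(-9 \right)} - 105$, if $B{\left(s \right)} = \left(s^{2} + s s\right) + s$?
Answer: $-2409$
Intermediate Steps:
$L = 144$ ($L = 12^{2} = 144$)
$B{\left(s \right)} = s + 2 s^{2}$ ($B{\left(s \right)} = \left(s^{2} + s^{2}\right) + s = 2 s^{2} + s = s + 2 s^{2}$)
$r{\left(t \right)} = -8 + \frac{t + t \left(1 + 2 t\right)}{2 t}$ ($r{\left(t \right)} = -8 + \frac{t + t \left(1 + 2 t\right)}{t + t} = -8 + \frac{t + t \left(1 + 2 t\right)}{2 t}$)
$L r{\left(-9 \right)} - 105 = 144 \left(-7 - 9\right) - 105 = 144 \left(-16\right) - 105 = -2304 - 105 = -2409$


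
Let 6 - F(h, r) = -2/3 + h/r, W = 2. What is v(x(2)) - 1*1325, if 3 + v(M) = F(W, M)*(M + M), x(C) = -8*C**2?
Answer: -5276/3 ≈ -1758.7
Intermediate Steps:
F(h, r) = 20/3 - h/r (F(h, r) = 6 - (-2/3 + h/r) = 6 + (2/3 - h/r) = 20/3 - h/r)
v(M) = -3 + 2*M*(20/3 - 2/M) (v(M) = -3 + (20/3 - 1*2/M)*(M + M) = -3 + (20/3 - 2/M)*(2*M) = -3 + 2*M*(20/3 - 2/M))
v(x(2)) - 1*1325 = (-7 + 40*(-8*2**2)/3) - 1*1325 = (-7 + 40*(-8*4)/3) - 1325 = (-7 + (40/3)*(-32)) - 1325 = (-7 - 1280/3) - 1325 = -1301/3 - 1325 = -5276/3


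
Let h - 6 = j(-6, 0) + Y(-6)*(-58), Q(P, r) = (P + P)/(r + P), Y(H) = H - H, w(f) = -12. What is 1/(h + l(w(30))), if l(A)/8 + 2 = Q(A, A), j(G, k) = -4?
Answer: -1/6 ≈ -0.16667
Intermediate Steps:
Y(H) = 0
Q(P, r) = 2*P/(P + r) (Q(P, r) = (2*P)/(P + r) = 2*P/(P + r))
l(A) = -8 (l(A) = -16 + 8*(2*A/(A + A)) = -16 + 8*(2*A/((2*A))) = -16 + 8*(2*A*(1/(2*A))) = -16 + 8*1 = -16 + 8 = -8)
h = 2 (h = 6 + (-4 + 0*(-58)) = 6 + (-4 + 0) = 6 - 4 = 2)
1/(h + l(w(30))) = 1/(2 - 8) = 1/(-6) = -1/6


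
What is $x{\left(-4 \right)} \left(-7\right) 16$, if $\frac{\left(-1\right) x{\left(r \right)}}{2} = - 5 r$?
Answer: $4480$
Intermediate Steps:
$x{\left(r \right)} = 10 r$ ($x{\left(r \right)} = - 2 \left(- 5 r\right) = 10 r$)
$x{\left(-4 \right)} \left(-7\right) 16 = 10 \left(-4\right) \left(-7\right) 16 = \left(-40\right) \left(-7\right) 16 = 280 \cdot 16 = 4480$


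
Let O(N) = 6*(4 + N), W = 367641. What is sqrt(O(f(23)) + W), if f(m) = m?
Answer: 3*sqrt(40867) ≈ 606.47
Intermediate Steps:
O(N) = 24 + 6*N
sqrt(O(f(23)) + W) = sqrt((24 + 6*23) + 367641) = sqrt((24 + 138) + 367641) = sqrt(162 + 367641) = sqrt(367803) = 3*sqrt(40867)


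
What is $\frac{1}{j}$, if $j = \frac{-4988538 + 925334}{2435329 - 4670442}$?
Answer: $\frac{2235113}{4063204} \approx 0.55009$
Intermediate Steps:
$j = \frac{4063204}{2235113}$ ($j = - \frac{4063204}{-2235113} = \left(-4063204\right) \left(- \frac{1}{2235113}\right) = \frac{4063204}{2235113} \approx 1.8179$)
$\frac{1}{j} = \frac{1}{\frac{4063204}{2235113}} = \frac{2235113}{4063204}$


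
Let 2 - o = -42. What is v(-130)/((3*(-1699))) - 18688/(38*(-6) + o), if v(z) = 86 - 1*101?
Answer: 3968979/39077 ≈ 101.57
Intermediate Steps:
o = 44 (o = 2 - 1*(-42) = 2 + 42 = 44)
v(z) = -15 (v(z) = 86 - 101 = -15)
v(-130)/((3*(-1699))) - 18688/(38*(-6) + o) = -15/(3*(-1699)) - 18688/(38*(-6) + 44) = -15/(-5097) - 18688/(-228 + 44) = -15*(-1/5097) - 18688/(-184) = 5/1699 - 18688*(-1/184) = 5/1699 + 2336/23 = 3968979/39077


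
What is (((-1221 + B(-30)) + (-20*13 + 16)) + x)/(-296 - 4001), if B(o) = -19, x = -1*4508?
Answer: 5992/4297 ≈ 1.3945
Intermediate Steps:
x = -4508
(((-1221 + B(-30)) + (-20*13 + 16)) + x)/(-296 - 4001) = (((-1221 - 19) + (-20*13 + 16)) - 4508)/(-296 - 4001) = ((-1240 + (-260 + 16)) - 4508)/(-4297) = ((-1240 - 244) - 4508)*(-1/4297) = (-1484 - 4508)*(-1/4297) = -5992*(-1/4297) = 5992/4297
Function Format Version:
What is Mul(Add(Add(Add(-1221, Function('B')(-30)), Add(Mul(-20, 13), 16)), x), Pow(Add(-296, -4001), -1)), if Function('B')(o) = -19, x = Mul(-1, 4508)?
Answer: Rational(5992, 4297) ≈ 1.3945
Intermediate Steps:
x = -4508
Mul(Add(Add(Add(-1221, Function('B')(-30)), Add(Mul(-20, 13), 16)), x), Pow(Add(-296, -4001), -1)) = Mul(Add(Add(Add(-1221, -19), Add(Mul(-20, 13), 16)), -4508), Pow(Add(-296, -4001), -1)) = Mul(Add(Add(-1240, Add(-260, 16)), -4508), Pow(-4297, -1)) = Mul(Add(Add(-1240, -244), -4508), Rational(-1, 4297)) = Mul(Add(-1484, -4508), Rational(-1, 4297)) = Mul(-5992, Rational(-1, 4297)) = Rational(5992, 4297)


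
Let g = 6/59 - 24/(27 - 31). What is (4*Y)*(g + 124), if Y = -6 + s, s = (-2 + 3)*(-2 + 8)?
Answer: 0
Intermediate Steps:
s = 6 (s = 1*6 = 6)
g = 360/59 (g = 6*(1/59) - 24/(-4) = 6/59 - 24*(-¼) = 6/59 + 6 = 360/59 ≈ 6.1017)
Y = 0 (Y = -6 + 6 = 0)
(4*Y)*(g + 124) = (4*0)*(360/59 + 124) = 0*(7676/59) = 0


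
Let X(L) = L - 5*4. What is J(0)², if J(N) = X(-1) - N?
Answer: 441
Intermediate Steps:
X(L) = -20 + L (X(L) = L - 20 = -20 + L)
J(N) = -21 - N (J(N) = (-20 - 1) - N = -21 - N)
J(0)² = (-21 - 1*0)² = (-21 + 0)² = (-21)² = 441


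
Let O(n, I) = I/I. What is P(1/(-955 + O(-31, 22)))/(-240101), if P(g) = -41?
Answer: 41/240101 ≈ 0.00017076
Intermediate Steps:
O(n, I) = 1
P(1/(-955 + O(-31, 22)))/(-240101) = -41/(-240101) = -41*(-1/240101) = 41/240101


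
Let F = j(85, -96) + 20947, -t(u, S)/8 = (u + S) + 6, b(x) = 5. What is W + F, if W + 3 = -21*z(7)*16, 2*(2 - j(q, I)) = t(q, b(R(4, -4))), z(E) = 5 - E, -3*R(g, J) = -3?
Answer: 22002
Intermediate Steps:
R(g, J) = 1 (R(g, J) = -1/3*(-3) = 1)
t(u, S) = -48 - 8*S - 8*u (t(u, S) = -8*((u + S) + 6) = -8*((S + u) + 6) = -8*(6 + S + u) = -48 - 8*S - 8*u)
j(q, I) = 46 + 4*q (j(q, I) = 2 - (-48 - 8*5 - 8*q)/2 = 2 - (-48 - 40 - 8*q)/2 = 2 - (-88 - 8*q)/2 = 2 + (44 + 4*q) = 46 + 4*q)
W = 669 (W = -3 - 21*(5 - 1*7)*16 = -3 - 21*(5 - 7)*16 = -3 - 21*(-2)*16 = -3 + 42*16 = -3 + 672 = 669)
F = 21333 (F = (46 + 4*85) + 20947 = (46 + 340) + 20947 = 386 + 20947 = 21333)
W + F = 669 + 21333 = 22002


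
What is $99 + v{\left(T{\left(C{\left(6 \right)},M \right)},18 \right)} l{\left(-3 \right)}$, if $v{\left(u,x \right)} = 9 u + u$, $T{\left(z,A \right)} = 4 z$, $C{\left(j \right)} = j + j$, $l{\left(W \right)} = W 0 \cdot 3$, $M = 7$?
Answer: $99$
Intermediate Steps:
$l{\left(W \right)} = 0$ ($l{\left(W \right)} = 0 \cdot 3 = 0$)
$C{\left(j \right)} = 2 j$
$v{\left(u,x \right)} = 10 u$
$99 + v{\left(T{\left(C{\left(6 \right)},M \right)},18 \right)} l{\left(-3 \right)} = 99 + 10 \cdot 4 \cdot 2 \cdot 6 \cdot 0 = 99 + 10 \cdot 4 \cdot 12 \cdot 0 = 99 + 10 \cdot 48 \cdot 0 = 99 + 480 \cdot 0 = 99 + 0 = 99$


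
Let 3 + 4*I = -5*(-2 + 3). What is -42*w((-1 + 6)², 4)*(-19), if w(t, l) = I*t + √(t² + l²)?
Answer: -39900 + 798*√641 ≈ -19696.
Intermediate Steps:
I = -2 (I = -¾ + (-5*(-2 + 3))/4 = -¾ + (-5*1)/4 = -¾ + (¼)*(-5) = -¾ - 5/4 = -2)
w(t, l) = √(l² + t²) - 2*t (w(t, l) = -2*t + √(t² + l²) = -2*t + √(l² + t²) = √(l² + t²) - 2*t)
-42*w((-1 + 6)², 4)*(-19) = -42*(√(4² + ((-1 + 6)²)²) - 2*(-1 + 6)²)*(-19) = -42*(√(16 + (5²)²) - 2*5²)*(-19) = -42*(√(16 + 25²) - 2*25)*(-19) = -42*(√(16 + 625) - 50)*(-19) = -42*(√641 - 50)*(-19) = -42*(-50 + √641)*(-19) = (2100 - 42*√641)*(-19) = -39900 + 798*√641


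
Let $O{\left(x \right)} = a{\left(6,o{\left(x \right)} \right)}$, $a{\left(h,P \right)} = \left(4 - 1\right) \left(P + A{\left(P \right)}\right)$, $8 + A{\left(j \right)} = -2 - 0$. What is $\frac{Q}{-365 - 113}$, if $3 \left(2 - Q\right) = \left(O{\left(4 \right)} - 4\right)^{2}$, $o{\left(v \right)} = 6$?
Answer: $\frac{125}{717} \approx 0.17434$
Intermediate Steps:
$A{\left(j \right)} = -10$ ($A{\left(j \right)} = -8 - 2 = -10$)
$a{\left(h,P \right)} = -30 + 3 P$ ($a{\left(h,P \right)} = \left(4 - 1\right) \left(P - 10\right) = 3 \left(-10 + P\right) = -30 + 3 P$)
$O{\left(x \right)} = -12$ ($O{\left(x \right)} = -30 + 3 \cdot 6 = -30 + 18 = -12$)
$Q = - \frac{250}{3}$ ($Q = 2 - \frac{\left(-12 - 4\right)^{2}}{3} = 2 - \frac{\left(-16\right)^{2}}{3} = 2 - \frac{256}{3} = - \frac{250}{3} \approx -83.333$)
$\frac{Q}{-365 - 113} = - \frac{250}{3 \left(-365 - 113\right)} = - \frac{250}{3 \left(-478\right)} = \left(- \frac{250}{3}\right) \left(- \frac{1}{478}\right) = \frac{125}{717}$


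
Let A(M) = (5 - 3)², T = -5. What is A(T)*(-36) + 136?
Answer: -8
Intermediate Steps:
A(M) = 4 (A(M) = 2² = 4)
A(T)*(-36) + 136 = 4*(-36) + 136 = -144 + 136 = -8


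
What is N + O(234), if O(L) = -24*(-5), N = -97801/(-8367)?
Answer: 1101841/8367 ≈ 131.69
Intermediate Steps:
N = 97801/8367 (N = -97801*(-1/8367) = 97801/8367 ≈ 11.689)
O(L) = 120
N + O(234) = 97801/8367 + 120 = 1101841/8367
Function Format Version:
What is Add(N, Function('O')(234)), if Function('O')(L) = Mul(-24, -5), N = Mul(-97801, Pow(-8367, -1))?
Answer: Rational(1101841, 8367) ≈ 131.69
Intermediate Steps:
N = Rational(97801, 8367) (N = Mul(-97801, Rational(-1, 8367)) = Rational(97801, 8367) ≈ 11.689)
Function('O')(L) = 120
Add(N, Function('O')(234)) = Add(Rational(97801, 8367), 120) = Rational(1101841, 8367)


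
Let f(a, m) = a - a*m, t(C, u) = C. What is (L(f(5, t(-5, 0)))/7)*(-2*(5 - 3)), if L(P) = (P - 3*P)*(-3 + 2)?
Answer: -240/7 ≈ -34.286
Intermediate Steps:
f(a, m) = a - a*m
L(P) = 2*P (L(P) = -2*P*(-1) = 2*P)
(L(f(5, t(-5, 0)))/7)*(-2*(5 - 3)) = ((2*(5*(1 - 1*(-5))))/7)*(-2*(5 - 3)) = ((2*(5*(1 + 5)))/7)*(-2*2) = ((2*(5*6))/7)*(-4) = ((2*30)/7)*(-4) = ((⅐)*60)*(-4) = (60/7)*(-4) = -240/7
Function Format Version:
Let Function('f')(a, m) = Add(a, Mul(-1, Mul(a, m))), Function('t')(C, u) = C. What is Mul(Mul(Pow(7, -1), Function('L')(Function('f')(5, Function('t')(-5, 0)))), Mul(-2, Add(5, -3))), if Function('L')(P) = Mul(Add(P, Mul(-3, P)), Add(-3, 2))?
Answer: Rational(-240, 7) ≈ -34.286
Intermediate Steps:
Function('f')(a, m) = Add(a, Mul(-1, a, m))
Function('L')(P) = Mul(2, P) (Function('L')(P) = Mul(Mul(-2, P), -1) = Mul(2, P))
Mul(Mul(Pow(7, -1), Function('L')(Function('f')(5, Function('t')(-5, 0)))), Mul(-2, Add(5, -3))) = Mul(Mul(Pow(7, -1), Mul(2, Mul(5, Add(1, Mul(-1, -5))))), Mul(-2, Add(5, -3))) = Mul(Mul(Rational(1, 7), Mul(2, Mul(5, Add(1, 5)))), Mul(-2, 2)) = Mul(Mul(Rational(1, 7), Mul(2, Mul(5, 6))), -4) = Mul(Mul(Rational(1, 7), Mul(2, 30)), -4) = Mul(Mul(Rational(1, 7), 60), -4) = Mul(Rational(60, 7), -4) = Rational(-240, 7)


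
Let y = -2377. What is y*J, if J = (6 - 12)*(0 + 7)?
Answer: 99834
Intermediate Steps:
J = -42 (J = -6*7 = -42)
y*J = -2377*(-42) = 99834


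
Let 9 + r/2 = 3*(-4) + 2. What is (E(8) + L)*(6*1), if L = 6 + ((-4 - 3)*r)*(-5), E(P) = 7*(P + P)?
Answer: -7272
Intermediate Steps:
r = -38 (r = -18 + 2*(3*(-4) + 2) = -18 + 2*(-12 + 2) = -18 + 2*(-10) = -18 - 20 = -38)
E(P) = 14*P (E(P) = 7*(2*P) = 14*P)
L = -1324 (L = 6 + ((-4 - 3)*(-38))*(-5) = 6 - 7*(-38)*(-5) = 6 + 266*(-5) = 6 - 1330 = -1324)
(E(8) + L)*(6*1) = (14*8 - 1324)*(6*1) = (112 - 1324)*6 = -1212*6 = -7272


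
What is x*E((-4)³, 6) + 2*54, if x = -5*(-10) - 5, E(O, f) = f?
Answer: 378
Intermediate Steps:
x = 45 (x = 50 - 5 = 45)
x*E((-4)³, 6) + 2*54 = 45*6 + 2*54 = 270 + 108 = 378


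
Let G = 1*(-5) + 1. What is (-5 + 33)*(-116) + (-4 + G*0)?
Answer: -3252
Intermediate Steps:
G = -4 (G = -5 + 1 = -4)
(-5 + 33)*(-116) + (-4 + G*0) = (-5 + 33)*(-116) + (-4 - 4*0) = 28*(-116) + (-4 + 0) = -3248 - 4 = -3252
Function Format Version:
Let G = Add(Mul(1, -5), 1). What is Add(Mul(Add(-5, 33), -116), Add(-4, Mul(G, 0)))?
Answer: -3252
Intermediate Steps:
G = -4 (G = Add(-5, 1) = -4)
Add(Mul(Add(-5, 33), -116), Add(-4, Mul(G, 0))) = Add(Mul(Add(-5, 33), -116), Add(-4, Mul(-4, 0))) = Add(Mul(28, -116), Add(-4, 0)) = Add(-3248, -4) = -3252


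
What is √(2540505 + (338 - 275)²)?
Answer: √2544474 ≈ 1595.1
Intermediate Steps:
√(2540505 + (338 - 275)²) = √(2540505 + 63²) = √(2540505 + 3969) = √2544474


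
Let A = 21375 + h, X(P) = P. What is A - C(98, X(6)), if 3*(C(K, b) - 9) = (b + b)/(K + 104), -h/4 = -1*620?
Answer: 2408444/101 ≈ 23846.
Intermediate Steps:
h = 2480 (h = -(-4)*620 = -4*(-620) = 2480)
C(K, b) = 9 + 2*b/(3*(104 + K)) (C(K, b) = 9 + ((b + b)/(K + 104))/3 = 9 + ((2*b)/(104 + K))/3 = 9 + (2*b/(104 + K))/3 = 9 + 2*b/(3*(104 + K)))
A = 23855 (A = 21375 + 2480 = 23855)
A - C(98, X(6)) = 23855 - (2808 + 2*6 + 27*98)/(3*(104 + 98)) = 23855 - (2808 + 12 + 2646)/(3*202) = 23855 - 5466/(3*202) = 23855 - 1*911/101 = 23855 - 911/101 = 2408444/101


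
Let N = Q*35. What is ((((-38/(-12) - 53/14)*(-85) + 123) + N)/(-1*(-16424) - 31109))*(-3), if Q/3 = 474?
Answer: 1048858/102795 ≈ 10.203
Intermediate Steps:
Q = 1422 (Q = 3*474 = 1422)
N = 49770 (N = 1422*35 = 49770)
((((-38/(-12) - 53/14)*(-85) + 123) + N)/(-1*(-16424) - 31109))*(-3) = ((((-38/(-12) - 53/14)*(-85) + 123) + 49770)/(-1*(-16424) - 31109))*(-3) = ((((-38*(-1/12) - 53*1/14)*(-85) + 123) + 49770)/(16424 - 31109))*(-3) = ((((19/6 - 53/14)*(-85) + 123) + 49770)/(-14685))*(-3) = (((-13/21*(-85) + 123) + 49770)*(-1/14685))*(-3) = (((1105/21 + 123) + 49770)*(-1/14685))*(-3) = ((3688/21 + 49770)*(-1/14685))*(-3) = ((1048858/21)*(-1/14685))*(-3) = -1048858/308385*(-3) = 1048858/102795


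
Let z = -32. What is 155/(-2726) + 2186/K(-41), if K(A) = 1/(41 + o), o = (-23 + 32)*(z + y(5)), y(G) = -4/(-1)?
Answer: -1257356751/2726 ≈ -4.6125e+5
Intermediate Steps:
y(G) = 4 (y(G) = -4*(-1) = 4)
o = -252 (o = (-23 + 32)*(-32 + 4) = 9*(-28) = -252)
K(A) = -1/211 (K(A) = 1/(41 - 252) = 1/(-211) = -1/211)
155/(-2726) + 2186/K(-41) = 155/(-2726) + 2186/(-1/211) = 155*(-1/2726) + 2186*(-211) = -155/2726 - 461246 = -1257356751/2726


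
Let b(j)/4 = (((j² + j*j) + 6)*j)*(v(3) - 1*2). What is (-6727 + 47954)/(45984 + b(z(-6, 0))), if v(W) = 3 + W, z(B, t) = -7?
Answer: 41227/34336 ≈ 1.2007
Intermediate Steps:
b(j) = 16*j*(6 + 2*j²) (b(j) = 4*((((j² + j*j) + 6)*j)*((3 + 3) - 1*2)) = 4*((((j² + j²) + 6)*j)*(6 - 2)) = 4*(((2*j² + 6)*j)*4) = 4*(((6 + 2*j²)*j)*4) = 4*((j*(6 + 2*j²))*4) = 4*(4*j*(6 + 2*j²)) = 16*j*(6 + 2*j²))
(-6727 + 47954)/(45984 + b(z(-6, 0))) = (-6727 + 47954)/(45984 + 32*(-7)*(3 + (-7)²)) = 41227/(45984 + 32*(-7)*(3 + 49)) = 41227/(45984 + 32*(-7)*52) = 41227/(45984 - 11648) = 41227/34336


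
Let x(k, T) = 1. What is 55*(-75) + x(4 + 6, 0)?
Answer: -4124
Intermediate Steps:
55*(-75) + x(4 + 6, 0) = 55*(-75) + 1 = -4125 + 1 = -4124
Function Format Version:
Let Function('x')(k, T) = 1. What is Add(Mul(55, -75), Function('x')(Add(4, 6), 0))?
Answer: -4124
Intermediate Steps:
Add(Mul(55, -75), Function('x')(Add(4, 6), 0)) = Add(Mul(55, -75), 1) = Add(-4125, 1) = -4124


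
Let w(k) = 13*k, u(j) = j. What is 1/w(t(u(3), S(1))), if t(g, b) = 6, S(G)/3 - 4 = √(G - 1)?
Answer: 1/78 ≈ 0.012821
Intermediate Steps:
S(G) = 12 + 3*√(-1 + G) (S(G) = 12 + 3*√(G - 1) = 12 + 3*√(-1 + G))
1/w(t(u(3), S(1))) = 1/(13*6) = 1/78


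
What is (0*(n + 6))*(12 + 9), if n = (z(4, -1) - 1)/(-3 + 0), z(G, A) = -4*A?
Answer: 0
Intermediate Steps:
n = -1 (n = (-4*(-1) - 1)/(-3 + 0) = (4 - 1)/(-3) = 3*(-1/3) = -1)
(0*(n + 6))*(12 + 9) = (0*(-1 + 6))*(12 + 9) = (0*5)*21 = 0*21 = 0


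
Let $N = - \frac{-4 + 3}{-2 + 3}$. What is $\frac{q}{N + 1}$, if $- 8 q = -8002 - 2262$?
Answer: $\frac{1283}{2} \approx 641.5$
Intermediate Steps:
$q = 1283$ ($q = - \frac{-8002 - 2262}{8} = \left(- \frac{1}{8}\right) \left(-10264\right) = 1283$)
$N = 1$ ($N = - \frac{-1}{1} = - \left(-1\right) 1 = \left(-1\right) \left(-1\right) = 1$)
$\frac{q}{N + 1} = \frac{1283}{1 + 1} = \frac{1283}{2}$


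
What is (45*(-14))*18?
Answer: -11340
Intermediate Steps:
(45*(-14))*18 = -630*18 = -11340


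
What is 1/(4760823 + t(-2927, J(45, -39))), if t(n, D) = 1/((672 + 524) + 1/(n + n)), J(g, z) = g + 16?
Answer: 7001383/33332345224063 ≈ 2.1005e-7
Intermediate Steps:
J(g, z) = 16 + g
t(n, D) = 1/(1196 + 1/(2*n))
1/(4760823 + t(-2927, J(45, -39))) = 1/(4760823 + 2*(-2927)/(1 + 2392*(-2927))) = 1/(4760823 + 2*(-2927)/(1 - 7001384)) = 1/(4760823 + 2*(-2927)/(-7001383)) = 1/(4760823 + 2*(-2927)*(-1/7001383)) = 1/(4760823 + 5854/7001383) = 1/(33332345224063/7001383) = 7001383/33332345224063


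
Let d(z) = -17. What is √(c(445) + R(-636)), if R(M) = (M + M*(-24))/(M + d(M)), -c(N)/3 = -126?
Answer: 13*√897222/653 ≈ 18.857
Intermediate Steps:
c(N) = 378 (c(N) = -3*(-126) = 378)
R(M) = -23*M/(-17 + M) (R(M) = (M + M*(-24))/(M - 17) = (M - 24*M)/(-17 + M) = (-23*M)/(-17 + M) = -23*M/(-17 + M))
√(c(445) + R(-636)) = √(378 - 23*(-636)/(-17 - 636)) = √(378 - 23*(-636)/(-653)) = √(378 - 23*(-636)*(-1/653)) = √(378 - 14628/653) = √(232206/653) = 13*√897222/653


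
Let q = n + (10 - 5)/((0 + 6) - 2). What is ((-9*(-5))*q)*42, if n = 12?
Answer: 50085/2 ≈ 25043.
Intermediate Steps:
q = 53/4 (q = 12 + (10 - 5)/((0 + 6) - 2) = 12 + 5/(6 - 2) = 12 + 5/4 = 53/4 ≈ 13.250)
((-9*(-5))*q)*42 = (-9*(-5)*(53/4))*42 = (45*(53/4))*42 = (2385/4)*42 = 50085/2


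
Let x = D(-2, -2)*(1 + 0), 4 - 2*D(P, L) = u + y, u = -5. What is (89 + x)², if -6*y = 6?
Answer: 8836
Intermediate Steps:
y = -1 (y = -⅙*6 = -1)
D(P, L) = 5 (D(P, L) = 2 - (-5 - 1)/2 = 2 - ½*(-6) = 2 + 3 = 5)
x = 5 (x = 5*(1 + 0) = 5*1 = 5)
(89 + x)² = (89 + 5)² = 94² = 8836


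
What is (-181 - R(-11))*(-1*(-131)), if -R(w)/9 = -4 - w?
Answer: -15458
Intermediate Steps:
R(w) = 36 + 9*w (R(w) = -9*(-4 - w) = 36 + 9*w)
(-181 - R(-11))*(-1*(-131)) = (-181 - (36 + 9*(-11)))*(-1*(-131)) = (-181 - (36 - 99))*131 = (-181 - 1*(-63))*131 = (-181 + 63)*131 = -118*131 = -15458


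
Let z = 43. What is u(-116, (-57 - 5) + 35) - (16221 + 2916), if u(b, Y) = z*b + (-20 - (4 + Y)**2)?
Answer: -24674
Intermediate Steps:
u(b, Y) = -20 - (4 + Y)**2 + 43*b (u(b, Y) = 43*b + (-20 - (4 + Y)**2) = -20 - (4 + Y)**2 + 43*b)
u(-116, (-57 - 5) + 35) - (16221 + 2916) = (-20 - (4 + ((-57 - 5) + 35))**2 + 43*(-116)) - (16221 + 2916) = (-20 - (4 + (-62 + 35))**2 - 4988) - 1*19137 = (-20 - (4 - 27)**2 - 4988) - 19137 = (-20 - 1*(-23)**2 - 4988) - 19137 = (-20 - 1*529 - 4988) - 19137 = (-20 - 529 - 4988) - 19137 = -5537 - 19137 = -24674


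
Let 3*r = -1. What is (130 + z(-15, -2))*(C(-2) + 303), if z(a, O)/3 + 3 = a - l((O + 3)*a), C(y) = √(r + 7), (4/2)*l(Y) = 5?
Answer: 41511/2 + 137*√15/3 ≈ 20932.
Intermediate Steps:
r = -⅓ (r = (⅓)*(-1) = -⅓ ≈ -0.33333)
l(Y) = 5/2 (l(Y) = (½)*5 = 5/2)
C(y) = 2*√15/3 (C(y) = √(-⅓ + 7) = √(20/3) = 2*√15/3)
z(a, O) = -33/2 + 3*a (z(a, O) = -9 + 3*(a - 1*5/2) = -9 + 3*(a - 5/2) = -9 + 3*(-5/2 + a) = -9 + (-15/2 + 3*a) = -33/2 + 3*a)
(130 + z(-15, -2))*(C(-2) + 303) = (130 + (-33/2 + 3*(-15)))*(2*√15/3 + 303) = (130 + (-33/2 - 45))*(303 + 2*√15/3) = (130 - 123/2)*(303 + 2*√15/3) = 137*(303 + 2*√15/3)/2 = 41511/2 + 137*√15/3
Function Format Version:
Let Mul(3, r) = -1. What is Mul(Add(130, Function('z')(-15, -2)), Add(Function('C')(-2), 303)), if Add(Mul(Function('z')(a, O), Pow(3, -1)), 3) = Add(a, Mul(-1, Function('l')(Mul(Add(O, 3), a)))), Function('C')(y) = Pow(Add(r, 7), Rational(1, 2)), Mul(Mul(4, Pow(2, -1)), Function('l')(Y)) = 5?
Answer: Add(Rational(41511, 2), Mul(Rational(137, 3), Pow(15, Rational(1, 2)))) ≈ 20932.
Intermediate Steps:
r = Rational(-1, 3) (r = Mul(Rational(1, 3), -1) = Rational(-1, 3) ≈ -0.33333)
Function('l')(Y) = Rational(5, 2) (Function('l')(Y) = Mul(Rational(1, 2), 5) = Rational(5, 2))
Function('C')(y) = Mul(Rational(2, 3), Pow(15, Rational(1, 2))) (Function('C')(y) = Pow(Add(Rational(-1, 3), 7), Rational(1, 2)) = Pow(Rational(20, 3), Rational(1, 2)) = Mul(Rational(2, 3), Pow(15, Rational(1, 2))))
Function('z')(a, O) = Add(Rational(-33, 2), Mul(3, a)) (Function('z')(a, O) = Add(-9, Mul(3, Add(a, Mul(-1, Rational(5, 2))))) = Add(-9, Mul(3, Add(a, Rational(-5, 2)))) = Add(-9, Mul(3, Add(Rational(-5, 2), a))) = Add(-9, Add(Rational(-15, 2), Mul(3, a))) = Add(Rational(-33, 2), Mul(3, a)))
Mul(Add(130, Function('z')(-15, -2)), Add(Function('C')(-2), 303)) = Mul(Add(130, Add(Rational(-33, 2), Mul(3, -15))), Add(Mul(Rational(2, 3), Pow(15, Rational(1, 2))), 303)) = Mul(Add(130, Add(Rational(-33, 2), -45)), Add(303, Mul(Rational(2, 3), Pow(15, Rational(1, 2))))) = Mul(Add(130, Rational(-123, 2)), Add(303, Mul(Rational(2, 3), Pow(15, Rational(1, 2))))) = Mul(Rational(137, 2), Add(303, Mul(Rational(2, 3), Pow(15, Rational(1, 2))))) = Add(Rational(41511, 2), Mul(Rational(137, 3), Pow(15, Rational(1, 2))))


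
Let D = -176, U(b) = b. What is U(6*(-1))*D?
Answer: 1056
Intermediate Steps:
U(6*(-1))*D = (6*(-1))*(-176) = -6*(-176) = 1056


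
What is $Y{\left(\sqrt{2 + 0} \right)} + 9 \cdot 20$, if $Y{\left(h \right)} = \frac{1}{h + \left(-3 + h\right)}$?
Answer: $177 - 2 \sqrt{2} \approx 174.17$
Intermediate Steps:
$Y{\left(h \right)} = \frac{1}{-3 + 2 h}$
$Y{\left(\sqrt{2 + 0} \right)} + 9 \cdot 20 = \frac{1}{-3 + 2 \sqrt{2 + 0}} + 9 \cdot 20 = \frac{1}{-3 + 2 \sqrt{2}} + 180 = 180 + \frac{1}{-3 + 2 \sqrt{2}}$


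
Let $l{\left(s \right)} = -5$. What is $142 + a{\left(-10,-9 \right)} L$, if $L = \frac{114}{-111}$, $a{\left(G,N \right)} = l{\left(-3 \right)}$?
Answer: $\frac{5444}{37} \approx 147.14$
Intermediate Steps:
$a{\left(G,N \right)} = -5$
$L = - \frac{38}{37}$ ($L = 114 \left(- \frac{1}{111}\right) = - \frac{38}{37} \approx -1.027$)
$142 + a{\left(-10,-9 \right)} L = 142 - - \frac{190}{37} = 142 + \frac{190}{37} = \frac{5444}{37}$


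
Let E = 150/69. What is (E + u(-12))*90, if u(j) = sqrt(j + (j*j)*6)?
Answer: 4500/23 + 180*sqrt(213) ≈ 2822.7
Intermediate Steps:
E = 50/23 (E = 150*(1/69) = 50/23 ≈ 2.1739)
u(j) = sqrt(j + 6*j**2) (u(j) = sqrt(j + j**2*6) = sqrt(j + 6*j**2))
(E + u(-12))*90 = (50/23 + sqrt(-12*(1 + 6*(-12))))*90 = (50/23 + sqrt(-12*(1 - 72)))*90 = (50/23 + sqrt(-12*(-71)))*90 = (50/23 + sqrt(852))*90 = (50/23 + 2*sqrt(213))*90 = 4500/23 + 180*sqrt(213)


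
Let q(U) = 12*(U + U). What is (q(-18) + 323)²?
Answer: 11881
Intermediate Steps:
q(U) = 24*U (q(U) = 12*(2*U) = 24*U)
(q(-18) + 323)² = (24*(-18) + 323)² = (-432 + 323)² = (-109)² = 11881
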